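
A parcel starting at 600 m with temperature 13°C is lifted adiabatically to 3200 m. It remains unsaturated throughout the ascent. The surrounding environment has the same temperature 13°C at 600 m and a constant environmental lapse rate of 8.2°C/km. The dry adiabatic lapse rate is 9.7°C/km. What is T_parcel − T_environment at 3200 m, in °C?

Parcel:
  Dry to 3200 m: -9.7 × 2.6 km = -25.22°C, so T = -12.22°C.
Environment:
  Environment to 3200 m: -8.2 × 2.6 km = -21.32°C, so T = -8.32°C.
T_parcel − T_env = -12.22 − (-8.32) = -3.9°C

-3.9°C (parcel cooler than environment)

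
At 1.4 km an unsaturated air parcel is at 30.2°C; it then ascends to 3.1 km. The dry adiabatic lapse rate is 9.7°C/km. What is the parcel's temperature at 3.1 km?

13.71°C

1400–3100 m, dry adiabatic: Δz = 1.7 km ⇒ ΔT = -16.49°C; T = 13.71°C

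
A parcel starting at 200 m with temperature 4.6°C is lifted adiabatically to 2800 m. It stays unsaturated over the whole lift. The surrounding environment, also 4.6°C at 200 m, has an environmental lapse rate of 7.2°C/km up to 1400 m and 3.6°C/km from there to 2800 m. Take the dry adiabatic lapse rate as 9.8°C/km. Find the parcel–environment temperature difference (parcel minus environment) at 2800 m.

-11.8°C (parcel cooler than environment)

Parcel:
  200–2800 m, dry: Δz = 2.6 km ⇒ ΔT = -25.48°C; T = -20.88°C
Environment:
  200–1400 m, environment, lower layer: Δz = 1.2 km ⇒ ΔT = -8.64°C; T = -4.04°C
  1400–2800 m, environment, upper layer: Δz = 1.4 km ⇒ ΔT = -5.04°C; T = -9.08°C
T_parcel − T_env = -20.88 − (-9.08) = -11.8°C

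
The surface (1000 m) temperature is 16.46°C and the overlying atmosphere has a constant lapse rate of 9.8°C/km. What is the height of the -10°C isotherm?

3700 m

Height above start = (16.46 − (-10)) / 9.8 = 2.7 km
Altitude = 1000 m + 2700 m = 3700 m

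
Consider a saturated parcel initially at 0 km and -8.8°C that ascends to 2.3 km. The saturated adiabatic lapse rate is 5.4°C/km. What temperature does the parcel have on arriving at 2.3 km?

-21.22°C

0 → 2300 m (saturated adiabatic, 5.4°C/km): ΔT = -5.4 × 2.3 = -12.42°C → T = -21.22°C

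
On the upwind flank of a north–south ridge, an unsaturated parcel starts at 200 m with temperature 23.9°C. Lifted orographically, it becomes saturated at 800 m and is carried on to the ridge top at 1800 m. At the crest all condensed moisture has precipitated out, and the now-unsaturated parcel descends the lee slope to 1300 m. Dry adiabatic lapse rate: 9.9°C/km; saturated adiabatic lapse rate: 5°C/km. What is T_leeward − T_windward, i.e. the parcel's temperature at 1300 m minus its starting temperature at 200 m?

200 → 800 m (dry, 9.9°C/km): ΔT = -9.9 × 0.6 = -5.94°C → T = 17.96°C
800 → 1800 m (saturated, 5°C/km): ΔT = -5 × 1 = -5°C → T = 12.96°C
1800 → 1300 m (dry descent, 9.9°C/km): ΔT = +9.9 × 0.5 = +4.95°C → T = 17.91°C
Net change vs windward start: 17.91 − 23.9 = -5.99°C

-5.99°C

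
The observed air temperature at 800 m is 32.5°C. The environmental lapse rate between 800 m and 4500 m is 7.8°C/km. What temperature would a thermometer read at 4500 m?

3.64°C

From 800 m to 4500 m (environmental): cools by 7.8 × 3.7 = 28.86°C, giving 3.64°C.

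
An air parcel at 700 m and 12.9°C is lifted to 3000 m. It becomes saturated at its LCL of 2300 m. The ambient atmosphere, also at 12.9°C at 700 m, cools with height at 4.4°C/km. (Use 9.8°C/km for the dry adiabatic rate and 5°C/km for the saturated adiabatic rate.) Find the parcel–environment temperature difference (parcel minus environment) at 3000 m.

Parcel:
  From 700 m to 2300 m (dry): cools by 9.8 × 1.6 = 15.68°C, giving -2.78°C.
  From 2300 m to 3000 m (saturated): cools by 5 × 0.7 = 3.5°C, giving -6.28°C.
Environment:
  From 700 m to 3000 m (environment): cools by 4.4 × 2.3 = 10.12°C, giving 2.78°C.
T_parcel − T_env = -6.28 − 2.78 = -9.06°C

-9.06°C (parcel cooler than environment)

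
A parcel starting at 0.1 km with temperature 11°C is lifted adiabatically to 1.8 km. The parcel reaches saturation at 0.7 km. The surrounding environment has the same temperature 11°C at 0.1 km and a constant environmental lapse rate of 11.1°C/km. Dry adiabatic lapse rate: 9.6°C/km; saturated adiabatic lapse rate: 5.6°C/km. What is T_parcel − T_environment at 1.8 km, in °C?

Parcel:
  From 100 m to 700 m (dry): cools by 9.6 × 0.6 = 5.76°C, giving 5.24°C.
  From 700 m to 1800 m (saturated): cools by 5.6 × 1.1 = 6.16°C, giving -0.92°C.
Environment:
  From 100 m to 1800 m (environment): cools by 11.1 × 1.7 = 18.87°C, giving -7.87°C.
T_parcel − T_env = -0.92 − (-7.87) = +6.95°C

+6.95°C (parcel warmer than environment)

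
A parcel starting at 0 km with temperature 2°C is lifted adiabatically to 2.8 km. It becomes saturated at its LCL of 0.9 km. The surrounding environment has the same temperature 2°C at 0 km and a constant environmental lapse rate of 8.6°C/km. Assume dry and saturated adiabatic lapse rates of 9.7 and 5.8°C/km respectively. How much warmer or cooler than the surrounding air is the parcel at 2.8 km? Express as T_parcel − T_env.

+4.33°C (parcel warmer than environment)

Parcel:
  From 0 m to 900 m (dry): cools by 9.7 × 0.9 = 8.73°C, giving -6.73°C.
  From 900 m to 2800 m (saturated): cools by 5.8 × 1.9 = 11.02°C, giving -17.75°C.
Environment:
  From 0 m to 2800 m (environment): cools by 8.6 × 2.8 = 24.08°C, giving -22.08°C.
T_parcel − T_env = -17.75 − (-22.08) = +4.33°C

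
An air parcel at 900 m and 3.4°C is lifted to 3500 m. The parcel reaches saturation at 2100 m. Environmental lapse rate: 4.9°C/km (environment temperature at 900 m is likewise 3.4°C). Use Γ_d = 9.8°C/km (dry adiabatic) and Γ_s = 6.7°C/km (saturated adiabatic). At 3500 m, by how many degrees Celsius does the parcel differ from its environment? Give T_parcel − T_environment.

Parcel:
  900–2100 m, dry: Δz = 1.2 km ⇒ ΔT = -11.76°C; T = -8.36°C
  2100–3500 m, saturated: Δz = 1.4 km ⇒ ΔT = -9.38°C; T = -17.74°C
Environment:
  900–3500 m, environment: Δz = 2.6 km ⇒ ΔT = -12.74°C; T = -9.34°C
T_parcel − T_env = -17.74 − (-9.34) = -8.4°C

-8.4°C (parcel cooler than environment)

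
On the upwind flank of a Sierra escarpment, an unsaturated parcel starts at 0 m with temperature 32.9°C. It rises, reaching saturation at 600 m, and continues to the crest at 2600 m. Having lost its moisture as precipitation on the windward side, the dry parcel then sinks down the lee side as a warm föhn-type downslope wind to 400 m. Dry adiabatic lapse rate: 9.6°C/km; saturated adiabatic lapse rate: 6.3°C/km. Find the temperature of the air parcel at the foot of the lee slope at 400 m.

35.66°C

Dry to 600 m: -9.6 × 0.6 km = -5.76°C, so T = 27.14°C.
Saturated to 2600 m: -6.3 × 2 km = -12.6°C, so T = 14.54°C.
Dry descent to 400 m: +9.6 × 2.2 km = +21.12°C, so T = 35.66°C.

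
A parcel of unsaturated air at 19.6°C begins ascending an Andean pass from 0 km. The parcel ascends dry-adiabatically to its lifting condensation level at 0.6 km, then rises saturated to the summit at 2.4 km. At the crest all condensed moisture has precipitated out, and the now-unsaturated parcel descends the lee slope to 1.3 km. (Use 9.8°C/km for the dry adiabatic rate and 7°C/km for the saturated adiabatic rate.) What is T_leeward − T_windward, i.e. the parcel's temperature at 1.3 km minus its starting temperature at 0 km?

-7.7°C

0 → 600 m (dry, 9.8°C/km): ΔT = -9.8 × 0.6 = -5.88°C → T = 13.72°C
600 → 2400 m (saturated, 7°C/km): ΔT = -7 × 1.8 = -12.6°C → T = 1.12°C
2400 → 1300 m (dry descent, 9.8°C/km): ΔT = +9.8 × 1.1 = +10.78°C → T = 11.9°C
Net change vs windward start: 11.9 − 19.6 = -7.7°C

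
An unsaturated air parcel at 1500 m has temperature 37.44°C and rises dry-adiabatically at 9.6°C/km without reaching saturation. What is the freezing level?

Height above start = (37.44 − 0) / 9.6 = 3.9 km
Altitude = 1500 m + 3900 m = 5400 m

5400 m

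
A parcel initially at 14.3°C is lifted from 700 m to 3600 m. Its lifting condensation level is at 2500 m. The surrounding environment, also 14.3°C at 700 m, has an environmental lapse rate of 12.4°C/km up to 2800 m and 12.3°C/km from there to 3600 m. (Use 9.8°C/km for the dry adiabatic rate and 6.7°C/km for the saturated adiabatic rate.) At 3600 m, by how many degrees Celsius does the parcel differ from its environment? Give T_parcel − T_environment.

+10.87°C (parcel warmer than environment)

Parcel:
  700–2500 m, dry: Δz = 1.8 km ⇒ ΔT = -17.64°C; T = -3.34°C
  2500–3600 m, saturated: Δz = 1.1 km ⇒ ΔT = -7.37°C; T = -10.71°C
Environment:
  700–2800 m, environment, lower layer: Δz = 2.1 km ⇒ ΔT = -26.04°C; T = -11.74°C
  2800–3600 m, environment, upper layer: Δz = 0.8 km ⇒ ΔT = -9.84°C; T = -21.58°C
T_parcel − T_env = -10.71 − (-21.58) = +10.87°C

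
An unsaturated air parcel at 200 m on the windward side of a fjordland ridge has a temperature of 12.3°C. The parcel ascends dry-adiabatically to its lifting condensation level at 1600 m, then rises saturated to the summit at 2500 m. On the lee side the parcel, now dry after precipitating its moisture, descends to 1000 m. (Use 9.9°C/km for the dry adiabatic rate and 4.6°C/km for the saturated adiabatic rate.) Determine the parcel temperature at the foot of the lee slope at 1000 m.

Dry to 1600 m: -9.9 × 1.4 km = -13.86°C, so T = -1.56°C.
Saturated to 2500 m: -4.6 × 0.9 km = -4.14°C, so T = -5.7°C.
Dry descent to 1000 m: +9.9 × 1.5 km = +14.85°C, so T = 9.15°C.

9.15°C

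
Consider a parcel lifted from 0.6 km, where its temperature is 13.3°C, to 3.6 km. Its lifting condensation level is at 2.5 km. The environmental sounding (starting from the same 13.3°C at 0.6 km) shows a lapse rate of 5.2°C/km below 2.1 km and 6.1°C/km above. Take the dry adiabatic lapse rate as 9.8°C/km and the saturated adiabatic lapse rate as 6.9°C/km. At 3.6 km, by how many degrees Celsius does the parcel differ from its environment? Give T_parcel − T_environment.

Parcel:
  Dry to 2500 m: -9.8 × 1.9 km = -18.62°C, so T = -5.32°C.
  Saturated to 3600 m: -6.9 × 1.1 km = -7.59°C, so T = -12.91°C.
Environment:
  Environment, lower layer to 2100 m: -5.2 × 1.5 km = -7.8°C, so T = 5.5°C.
  Environment, upper layer to 3600 m: -6.1 × 1.5 km = -9.15°C, so T = -3.65°C.
T_parcel − T_env = -12.91 − (-3.65) = -9.26°C

-9.26°C (parcel cooler than environment)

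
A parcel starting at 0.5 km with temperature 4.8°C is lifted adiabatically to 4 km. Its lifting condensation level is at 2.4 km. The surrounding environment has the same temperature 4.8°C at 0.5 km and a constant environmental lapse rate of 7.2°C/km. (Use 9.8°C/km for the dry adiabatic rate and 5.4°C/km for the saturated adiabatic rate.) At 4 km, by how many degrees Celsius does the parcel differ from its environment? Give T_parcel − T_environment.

-2.06°C (parcel cooler than environment)

Parcel:
  Dry to 2400 m: -9.8 × 1.9 km = -18.62°C, so T = -13.82°C.
  Saturated to 4000 m: -5.4 × 1.6 km = -8.64°C, so T = -22.46°C.
Environment:
  Environment to 4000 m: -7.2 × 3.5 km = -25.2°C, so T = -20.4°C.
T_parcel − T_env = -22.46 − (-20.4) = -2.06°C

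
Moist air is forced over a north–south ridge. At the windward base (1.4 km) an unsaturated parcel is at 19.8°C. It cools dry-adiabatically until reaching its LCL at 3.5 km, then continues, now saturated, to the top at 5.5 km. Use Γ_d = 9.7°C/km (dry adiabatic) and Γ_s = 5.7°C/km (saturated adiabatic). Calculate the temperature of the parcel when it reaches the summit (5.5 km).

From 1400 m to 3500 m (dry): cools by 9.7 × 2.1 = 20.37°C, giving -0.57°C.
From 3500 m to 5500 m (saturated): cools by 5.7 × 2 = 11.4°C, giving -11.97°C.

-11.97°C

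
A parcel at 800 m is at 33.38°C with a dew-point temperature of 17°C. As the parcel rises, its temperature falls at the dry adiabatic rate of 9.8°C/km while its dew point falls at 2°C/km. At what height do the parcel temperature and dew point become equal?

2900 m

T and T_d converge at 9.8 − 2 = 7.8°C per km
Height above start = (33.38 − 17) / 7.8 = 2.1 km
LCL altitude = 800 m + 2100 m = 2900 m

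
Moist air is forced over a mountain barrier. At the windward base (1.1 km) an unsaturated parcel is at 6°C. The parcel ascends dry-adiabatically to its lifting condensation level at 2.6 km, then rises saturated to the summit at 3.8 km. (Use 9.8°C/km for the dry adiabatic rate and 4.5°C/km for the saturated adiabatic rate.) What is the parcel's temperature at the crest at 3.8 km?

1100 → 2600 m (dry, 9.8°C/km): ΔT = -9.8 × 1.5 = -14.7°C → T = -8.7°C
2600 → 3800 m (saturated, 4.5°C/km): ΔT = -4.5 × 1.2 = -5.4°C → T = -14.1°C

-14.1°C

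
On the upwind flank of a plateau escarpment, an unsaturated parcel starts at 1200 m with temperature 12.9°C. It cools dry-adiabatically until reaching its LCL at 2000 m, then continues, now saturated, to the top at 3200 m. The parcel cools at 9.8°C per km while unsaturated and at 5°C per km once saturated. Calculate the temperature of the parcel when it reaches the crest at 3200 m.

1200–2000 m, dry: Δz = 0.8 km ⇒ ΔT = -7.84°C; T = 5.06°C
2000–3200 m, saturated: Δz = 1.2 km ⇒ ΔT = -6°C; T = -0.94°C

-0.94°C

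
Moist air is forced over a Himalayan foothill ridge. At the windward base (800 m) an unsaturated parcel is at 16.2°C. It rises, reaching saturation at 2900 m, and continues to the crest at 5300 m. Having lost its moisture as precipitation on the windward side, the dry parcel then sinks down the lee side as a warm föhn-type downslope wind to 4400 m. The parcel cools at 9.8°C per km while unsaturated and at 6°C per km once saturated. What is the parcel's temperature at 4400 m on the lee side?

-9.96°C

Dry to 2900 m: -9.8 × 2.1 km = -20.58°C, so T = -4.38°C.
Saturated to 5300 m: -6 × 2.4 km = -14.4°C, so T = -18.78°C.
Dry descent to 4400 m: +9.8 × 0.9 km = +8.82°C, so T = -9.96°C.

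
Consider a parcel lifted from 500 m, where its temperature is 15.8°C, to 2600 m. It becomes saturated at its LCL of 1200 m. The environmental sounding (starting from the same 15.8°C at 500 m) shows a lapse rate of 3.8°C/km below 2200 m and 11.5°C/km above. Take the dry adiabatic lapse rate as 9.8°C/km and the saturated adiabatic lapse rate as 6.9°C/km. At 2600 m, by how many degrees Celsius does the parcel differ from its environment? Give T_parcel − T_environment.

-5.46°C (parcel cooler than environment)

Parcel:
  From 500 m to 1200 m (dry): cools by 9.8 × 0.7 = 6.86°C, giving 8.94°C.
  From 1200 m to 2600 m (saturated): cools by 6.9 × 1.4 = 9.66°C, giving -0.72°C.
Environment:
  From 500 m to 2200 m (environment, lower layer): cools by 3.8 × 1.7 = 6.46°C, giving 9.34°C.
  From 2200 m to 2600 m (environment, upper layer): cools by 11.5 × 0.4 = 4.6°C, giving 4.74°C.
T_parcel − T_env = -0.72 − 4.74 = -5.46°C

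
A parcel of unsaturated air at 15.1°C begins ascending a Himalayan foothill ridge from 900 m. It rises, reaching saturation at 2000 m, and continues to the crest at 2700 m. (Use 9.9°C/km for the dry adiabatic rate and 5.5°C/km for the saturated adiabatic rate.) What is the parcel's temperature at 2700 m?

900 → 2000 m (dry, 9.9°C/km): ΔT = -9.9 × 1.1 = -10.89°C → T = 4.21°C
2000 → 2700 m (saturated, 5.5°C/km): ΔT = -5.5 × 0.7 = -3.85°C → T = 0.36°C

0.36°C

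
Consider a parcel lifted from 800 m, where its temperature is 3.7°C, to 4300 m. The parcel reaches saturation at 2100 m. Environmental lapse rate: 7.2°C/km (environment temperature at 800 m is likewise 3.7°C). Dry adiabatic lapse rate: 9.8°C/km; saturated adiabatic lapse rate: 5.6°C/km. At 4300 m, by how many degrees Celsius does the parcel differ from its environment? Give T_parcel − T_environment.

+0.14°C (parcel warmer than environment)

Parcel:
  From 800 m to 2100 m (dry): cools by 9.8 × 1.3 = 12.74°C, giving -9.04°C.
  From 2100 m to 4300 m (saturated): cools by 5.6 × 2.2 = 12.32°C, giving -21.36°C.
Environment:
  From 800 m to 4300 m (environment): cools by 7.2 × 3.5 = 25.2°C, giving -21.5°C.
T_parcel − T_env = -21.36 − (-21.5) = +0.14°C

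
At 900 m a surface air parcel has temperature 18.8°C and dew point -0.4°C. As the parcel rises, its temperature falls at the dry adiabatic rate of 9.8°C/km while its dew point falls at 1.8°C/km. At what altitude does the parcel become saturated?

3300 m

T and T_d converge at 9.8 − 1.8 = 8°C per km
Height above start = (18.8 − (-0.4)) / 8 = 2.4 km
LCL altitude = 900 m + 2400 m = 3300 m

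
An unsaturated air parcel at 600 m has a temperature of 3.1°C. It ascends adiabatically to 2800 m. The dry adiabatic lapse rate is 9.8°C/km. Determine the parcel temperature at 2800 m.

-18.46°C

600–2800 m, dry adiabatic: Δz = 2.2 km ⇒ ΔT = -21.56°C; T = -18.46°C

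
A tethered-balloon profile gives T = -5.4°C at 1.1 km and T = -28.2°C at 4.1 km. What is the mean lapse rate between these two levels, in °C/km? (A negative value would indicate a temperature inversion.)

Γ = −ΔT/Δz = (-5.4 − (-28.2)) / (4100 − 1100) m
  = 22.8°C / 3 km = 7.6°C/km

7.6°C/km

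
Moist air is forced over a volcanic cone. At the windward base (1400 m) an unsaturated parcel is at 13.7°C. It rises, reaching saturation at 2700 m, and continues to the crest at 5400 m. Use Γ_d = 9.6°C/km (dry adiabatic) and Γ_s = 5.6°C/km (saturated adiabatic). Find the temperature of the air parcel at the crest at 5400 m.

1400 → 2700 m (dry, 9.6°C/km): ΔT = -9.6 × 1.3 = -12.48°C → T = 1.22°C
2700 → 5400 m (saturated, 5.6°C/km): ΔT = -5.6 × 2.7 = -15.12°C → T = -13.9°C

-13.9°C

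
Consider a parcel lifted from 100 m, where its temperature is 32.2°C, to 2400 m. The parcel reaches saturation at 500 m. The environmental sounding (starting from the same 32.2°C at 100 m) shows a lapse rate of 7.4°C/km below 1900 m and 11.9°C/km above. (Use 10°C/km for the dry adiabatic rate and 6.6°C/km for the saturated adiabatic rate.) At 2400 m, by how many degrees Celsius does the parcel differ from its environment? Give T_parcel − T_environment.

Parcel:
  Dry to 500 m: -10 × 0.4 km = -4°C, so T = 28.2°C.
  Saturated to 2400 m: -6.6 × 1.9 km = -12.54°C, so T = 15.66°C.
Environment:
  Environment, lower layer to 1900 m: -7.4 × 1.8 km = -13.32°C, so T = 18.88°C.
  Environment, upper layer to 2400 m: -11.9 × 0.5 km = -5.95°C, so T = 12.93°C.
T_parcel − T_env = 15.66 − 12.93 = +2.73°C

+2.73°C (parcel warmer than environment)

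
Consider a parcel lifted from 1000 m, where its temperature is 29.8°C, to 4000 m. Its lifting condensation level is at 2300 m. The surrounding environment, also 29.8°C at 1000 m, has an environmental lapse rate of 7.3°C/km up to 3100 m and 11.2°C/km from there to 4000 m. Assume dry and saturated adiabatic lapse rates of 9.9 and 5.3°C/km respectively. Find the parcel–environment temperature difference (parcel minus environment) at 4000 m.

Parcel:
  From 1000 m to 2300 m (dry): cools by 9.9 × 1.3 = 12.87°C, giving 16.93°C.
  From 2300 m to 4000 m (saturated): cools by 5.3 × 1.7 = 9.01°C, giving 7.92°C.
Environment:
  From 1000 m to 3100 m (environment, lower layer): cools by 7.3 × 2.1 = 15.33°C, giving 14.47°C.
  From 3100 m to 4000 m (environment, upper layer): cools by 11.2 × 0.9 = 10.08°C, giving 4.39°C.
T_parcel − T_env = 7.92 − 4.39 = +3.53°C

+3.53°C (parcel warmer than environment)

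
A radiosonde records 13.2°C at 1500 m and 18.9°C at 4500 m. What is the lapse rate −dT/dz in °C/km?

Γ = −ΔT/Δz = (13.2 − 18.9) / (4500 − 1500) m
  = -5.7°C / 3 km = -1.9°C/km

-1.9°C/km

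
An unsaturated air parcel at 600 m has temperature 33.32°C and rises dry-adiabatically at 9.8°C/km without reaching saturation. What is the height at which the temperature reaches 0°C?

4000 m

Height above start = (33.32 − 0) / 9.8 = 3.4 km
Altitude = 600 m + 3400 m = 4000 m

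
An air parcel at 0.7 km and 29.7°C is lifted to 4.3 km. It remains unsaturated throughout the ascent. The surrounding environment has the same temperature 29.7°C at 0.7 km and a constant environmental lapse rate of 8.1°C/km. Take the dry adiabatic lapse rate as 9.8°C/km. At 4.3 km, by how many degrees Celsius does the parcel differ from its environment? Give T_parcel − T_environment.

-6.12°C (parcel cooler than environment)

Parcel:
  Dry to 4300 m: -9.8 × 3.6 km = -35.28°C, so T = -5.58°C.
Environment:
  Environment to 4300 m: -8.1 × 3.6 km = -29.16°C, so T = 0.54°C.
T_parcel − T_env = -5.58 − 0.54 = -6.12°C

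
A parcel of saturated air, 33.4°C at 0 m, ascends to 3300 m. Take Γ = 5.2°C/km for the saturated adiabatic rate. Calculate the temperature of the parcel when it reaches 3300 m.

Saturated adiabatic to 3300 m: -5.2 × 3.3 km = -17.16°C, so T = 16.24°C.

16.24°C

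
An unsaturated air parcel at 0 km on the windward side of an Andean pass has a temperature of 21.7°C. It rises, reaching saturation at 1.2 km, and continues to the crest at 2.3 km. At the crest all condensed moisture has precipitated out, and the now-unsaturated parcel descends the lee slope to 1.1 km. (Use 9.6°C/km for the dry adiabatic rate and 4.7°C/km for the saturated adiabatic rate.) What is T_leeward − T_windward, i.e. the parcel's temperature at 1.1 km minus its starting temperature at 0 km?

0 → 1200 m (dry, 9.6°C/km): ΔT = -9.6 × 1.2 = -11.52°C → T = 10.18°C
1200 → 2300 m (saturated, 4.7°C/km): ΔT = -4.7 × 1.1 = -5.17°C → T = 5.01°C
2300 → 1100 m (dry descent, 9.6°C/km): ΔT = +9.6 × 1.2 = +11.52°C → T = 16.53°C
Net change vs windward start: 16.53 − 21.7 = -5.17°C

-5.17°C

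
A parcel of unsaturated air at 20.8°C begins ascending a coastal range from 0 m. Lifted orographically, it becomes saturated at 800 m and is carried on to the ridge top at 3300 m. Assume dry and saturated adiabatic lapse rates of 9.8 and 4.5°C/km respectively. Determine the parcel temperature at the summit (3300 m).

1.71°C

0 → 800 m (dry, 9.8°C/km): ΔT = -9.8 × 0.8 = -7.84°C → T = 12.96°C
800 → 3300 m (saturated, 4.5°C/km): ΔT = -4.5 × 2.5 = -11.25°C → T = 1.71°C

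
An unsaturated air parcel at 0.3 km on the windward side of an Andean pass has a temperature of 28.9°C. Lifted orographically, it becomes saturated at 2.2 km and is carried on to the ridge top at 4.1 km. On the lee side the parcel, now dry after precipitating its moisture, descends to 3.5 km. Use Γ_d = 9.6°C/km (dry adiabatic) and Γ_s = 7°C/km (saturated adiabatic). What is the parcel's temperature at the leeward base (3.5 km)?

300 → 2200 m (dry, 9.6°C/km): ΔT = -9.6 × 1.9 = -18.24°C → T = 10.66°C
2200 → 4100 m (saturated, 7°C/km): ΔT = -7 × 1.9 = -13.3°C → T = -2.64°C
4100 → 3500 m (dry descent, 9.6°C/km): ΔT = +9.6 × 0.6 = +5.76°C → T = 3.12°C

3.12°C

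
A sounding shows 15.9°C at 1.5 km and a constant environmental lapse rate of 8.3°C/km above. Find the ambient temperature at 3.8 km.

-3.19°C

1500 → 3800 m (environmental, 8.3°C/km): ΔT = -8.3 × 2.3 = -19.09°C → T = -3.19°C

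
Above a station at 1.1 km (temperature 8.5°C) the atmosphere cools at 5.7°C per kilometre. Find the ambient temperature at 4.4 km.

Environmental to 4400 m: -5.7 × 3.3 km = -18.81°C, so T = -10.31°C.

-10.31°C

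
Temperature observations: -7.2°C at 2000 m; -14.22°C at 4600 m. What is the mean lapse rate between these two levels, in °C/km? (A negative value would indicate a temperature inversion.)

Γ = −ΔT/Δz = (-7.2 − (-14.22)) / (4600 − 2000) m
  = 7.02°C / 2.6 km = 2.7°C/km

2.7°C/km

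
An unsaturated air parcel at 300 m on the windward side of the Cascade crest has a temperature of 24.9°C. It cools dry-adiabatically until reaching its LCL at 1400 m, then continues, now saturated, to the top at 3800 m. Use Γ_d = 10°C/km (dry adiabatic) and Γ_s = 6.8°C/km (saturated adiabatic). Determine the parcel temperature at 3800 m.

From 300 m to 1400 m (dry): cools by 10 × 1.1 = 11°C, giving 13.9°C.
From 1400 m to 3800 m (saturated): cools by 6.8 × 2.4 = 16.32°C, giving -2.42°C.

-2.42°C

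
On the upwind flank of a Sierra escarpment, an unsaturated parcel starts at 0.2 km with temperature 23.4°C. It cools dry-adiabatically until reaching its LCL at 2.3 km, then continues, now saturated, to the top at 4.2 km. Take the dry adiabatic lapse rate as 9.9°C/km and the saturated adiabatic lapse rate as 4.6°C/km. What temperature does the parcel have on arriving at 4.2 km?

From 200 m to 2300 m (dry): cools by 9.9 × 2.1 = 20.79°C, giving 2.61°C.
From 2300 m to 4200 m (saturated): cools by 4.6 × 1.9 = 8.74°C, giving -6.13°C.

-6.13°C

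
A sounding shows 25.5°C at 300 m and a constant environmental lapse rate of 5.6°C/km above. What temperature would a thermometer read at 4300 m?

From 300 m to 4300 m (environmental): cools by 5.6 × 4 = 22.4°C, giving 3.1°C.

3.1°C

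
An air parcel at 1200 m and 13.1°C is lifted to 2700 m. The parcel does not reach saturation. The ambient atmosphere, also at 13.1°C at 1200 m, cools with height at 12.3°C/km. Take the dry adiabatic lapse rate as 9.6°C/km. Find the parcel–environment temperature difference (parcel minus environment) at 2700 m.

+4.05°C (parcel warmer than environment)

Parcel:
  Dry to 2700 m: -9.6 × 1.5 km = -14.4°C, so T = -1.3°C.
Environment:
  Environment to 2700 m: -12.3 × 1.5 km = -18.45°C, so T = -5.35°C.
T_parcel − T_env = -1.3 − (-5.35) = +4.05°C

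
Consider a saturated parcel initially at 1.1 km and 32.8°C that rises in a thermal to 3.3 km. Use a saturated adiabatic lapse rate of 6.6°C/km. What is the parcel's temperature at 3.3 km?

1100–3300 m, saturated adiabatic: Δz = 2.2 km ⇒ ΔT = -14.52°C; T = 18.28°C

18.28°C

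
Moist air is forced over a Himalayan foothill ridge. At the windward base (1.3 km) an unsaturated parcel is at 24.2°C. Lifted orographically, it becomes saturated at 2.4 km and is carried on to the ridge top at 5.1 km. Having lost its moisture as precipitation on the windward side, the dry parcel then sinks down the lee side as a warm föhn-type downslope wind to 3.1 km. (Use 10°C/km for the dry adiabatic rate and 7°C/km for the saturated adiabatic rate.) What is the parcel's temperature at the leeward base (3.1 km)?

14.3°C

1300 → 2400 m (dry, 10°C/km): ΔT = -10 × 1.1 = -11°C → T = 13.2°C
2400 → 5100 m (saturated, 7°C/km): ΔT = -7 × 2.7 = -18.9°C → T = -5.7°C
5100 → 3100 m (dry descent, 10°C/km): ΔT = +10 × 2 = +20°C → T = 14.3°C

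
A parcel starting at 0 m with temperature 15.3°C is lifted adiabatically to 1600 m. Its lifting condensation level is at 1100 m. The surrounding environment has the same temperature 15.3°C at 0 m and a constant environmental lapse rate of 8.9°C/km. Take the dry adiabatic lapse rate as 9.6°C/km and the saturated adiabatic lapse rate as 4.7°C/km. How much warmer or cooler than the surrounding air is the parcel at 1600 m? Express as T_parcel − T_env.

Parcel:
  0–1100 m, dry: Δz = 1.1 km ⇒ ΔT = -10.56°C; T = 4.74°C
  1100–1600 m, saturated: Δz = 0.5 km ⇒ ΔT = -2.35°C; T = 2.39°C
Environment:
  0–1600 m, environment: Δz = 1.6 km ⇒ ΔT = -14.24°C; T = 1.06°C
T_parcel − T_env = 2.39 − 1.06 = +1.33°C

+1.33°C (parcel warmer than environment)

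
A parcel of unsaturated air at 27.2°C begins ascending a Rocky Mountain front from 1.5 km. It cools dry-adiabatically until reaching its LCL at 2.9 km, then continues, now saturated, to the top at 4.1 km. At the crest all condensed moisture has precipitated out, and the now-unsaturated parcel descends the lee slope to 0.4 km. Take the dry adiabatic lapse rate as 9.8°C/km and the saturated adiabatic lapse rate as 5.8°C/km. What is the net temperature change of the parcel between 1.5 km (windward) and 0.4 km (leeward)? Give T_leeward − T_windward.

Dry to 2900 m: -9.8 × 1.4 km = -13.72°C, so T = 13.48°C.
Saturated to 4100 m: -5.8 × 1.2 km = -6.96°C, so T = 6.52°C.
Dry descent to 400 m: +9.8 × 3.7 km = +36.26°C, so T = 42.78°C.
Net change vs windward start: 42.78 − 27.2 = +15.58°C

+15.58°C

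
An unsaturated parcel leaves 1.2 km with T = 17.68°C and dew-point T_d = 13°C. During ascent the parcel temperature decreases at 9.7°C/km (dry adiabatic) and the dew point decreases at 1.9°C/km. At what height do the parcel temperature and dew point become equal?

1.8 km

T and T_d converge at 9.7 − 1.9 = 7.8°C per km
Height above start = (17.68 − 13) / 7.8 = 0.6 km
LCL altitude = 1200 m + 600 m = 1800 m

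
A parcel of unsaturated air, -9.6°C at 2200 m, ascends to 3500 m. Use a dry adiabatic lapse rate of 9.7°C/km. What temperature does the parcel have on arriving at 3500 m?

2200–3500 m, dry adiabatic: Δz = 1.3 km ⇒ ΔT = -12.61°C; T = -22.21°C

-22.21°C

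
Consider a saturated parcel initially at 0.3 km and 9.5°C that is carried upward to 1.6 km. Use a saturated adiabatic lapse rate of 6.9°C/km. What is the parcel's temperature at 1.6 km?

0.53°C

Saturated adiabatic to 1600 m: -6.9 × 1.3 km = -8.97°C, so T = 0.53°C.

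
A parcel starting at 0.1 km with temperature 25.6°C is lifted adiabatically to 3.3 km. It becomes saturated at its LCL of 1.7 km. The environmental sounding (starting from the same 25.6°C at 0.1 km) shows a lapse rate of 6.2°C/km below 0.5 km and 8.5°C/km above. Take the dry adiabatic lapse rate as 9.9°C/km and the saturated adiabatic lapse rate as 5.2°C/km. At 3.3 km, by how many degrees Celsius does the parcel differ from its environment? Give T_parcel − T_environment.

Parcel:
  100 → 1700 m (dry, 9.9°C/km): ΔT = -9.9 × 1.6 = -15.84°C → T = 9.76°C
  1700 → 3300 m (saturated, 5.2°C/km): ΔT = -5.2 × 1.6 = -8.32°C → T = 1.44°C
Environment:
  100 → 500 m (environment, lower layer, 6.2°C/km): ΔT = -6.2 × 0.4 = -2.48°C → T = 23.12°C
  500 → 3300 m (environment, upper layer, 8.5°C/km): ΔT = -8.5 × 2.8 = -23.8°C → T = -0.68°C
T_parcel − T_env = 1.44 − (-0.68) = +2.12°C

+2.12°C (parcel warmer than environment)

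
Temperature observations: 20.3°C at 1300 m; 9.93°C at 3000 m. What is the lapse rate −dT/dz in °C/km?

Γ = −ΔT/Δz = (20.3 − 9.93) / (3000 − 1300) m
  = 10.37°C / 1.7 km = 6.1°C/km

6.1°C/km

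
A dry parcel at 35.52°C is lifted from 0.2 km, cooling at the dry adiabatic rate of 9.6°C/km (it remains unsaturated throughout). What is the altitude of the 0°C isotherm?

3.9 km

Height above start = (35.52 − 0) / 9.6 = 3.7 km
Altitude = 200 m + 3700 m = 3900 m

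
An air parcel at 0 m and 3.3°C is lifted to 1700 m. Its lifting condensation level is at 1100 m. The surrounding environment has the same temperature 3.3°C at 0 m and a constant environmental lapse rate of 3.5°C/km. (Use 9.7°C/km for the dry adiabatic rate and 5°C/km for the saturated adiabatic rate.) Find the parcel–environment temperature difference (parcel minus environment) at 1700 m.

-7.72°C (parcel cooler than environment)

Parcel:
  0 → 1100 m (dry, 9.7°C/km): ΔT = -9.7 × 1.1 = -10.67°C → T = -7.37°C
  1100 → 1700 m (saturated, 5°C/km): ΔT = -5 × 0.6 = -3°C → T = -10.37°C
Environment:
  0 → 1700 m (environment, 3.5°C/km): ΔT = -3.5 × 1.7 = -5.95°C → T = -2.65°C
T_parcel − T_env = -10.37 − (-2.65) = -7.72°C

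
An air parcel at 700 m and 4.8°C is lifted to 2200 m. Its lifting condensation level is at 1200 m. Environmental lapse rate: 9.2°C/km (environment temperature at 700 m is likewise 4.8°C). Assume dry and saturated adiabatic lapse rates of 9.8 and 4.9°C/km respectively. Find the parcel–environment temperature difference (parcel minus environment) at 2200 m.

Parcel:
  700 → 1200 m (dry, 9.8°C/km): ΔT = -9.8 × 0.5 = -4.9°C → T = -0.1°C
  1200 → 2200 m (saturated, 4.9°C/km): ΔT = -4.9 × 1 = -4.9°C → T = -5°C
Environment:
  700 → 2200 m (environment, 9.2°C/km): ΔT = -9.2 × 1.5 = -13.8°C → T = -9°C
T_parcel − T_env = -5 − (-9) = +4°C

+4°C (parcel warmer than environment)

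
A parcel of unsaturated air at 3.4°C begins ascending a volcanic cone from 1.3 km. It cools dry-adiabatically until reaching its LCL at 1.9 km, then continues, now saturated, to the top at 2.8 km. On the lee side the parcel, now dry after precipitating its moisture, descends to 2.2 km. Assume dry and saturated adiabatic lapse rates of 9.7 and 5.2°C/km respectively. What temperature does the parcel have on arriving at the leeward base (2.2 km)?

1300 → 1900 m (dry, 9.7°C/km): ΔT = -9.7 × 0.6 = -5.82°C → T = -2.42°C
1900 → 2800 m (saturated, 5.2°C/km): ΔT = -5.2 × 0.9 = -4.68°C → T = -7.1°C
2800 → 2200 m (dry descent, 9.7°C/km): ΔT = +9.7 × 0.6 = +5.82°C → T = -1.28°C

-1.28°C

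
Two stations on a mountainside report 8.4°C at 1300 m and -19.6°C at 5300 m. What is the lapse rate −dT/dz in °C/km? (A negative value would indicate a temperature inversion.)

Γ = −ΔT/Δz = (8.4 − (-19.6)) / (5300 − 1300) m
  = 28°C / 4 km = 7°C/km

7°C/km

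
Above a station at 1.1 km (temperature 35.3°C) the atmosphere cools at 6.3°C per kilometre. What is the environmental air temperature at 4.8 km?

11.99°C

1100–4800 m, environmental: Δz = 3.7 km ⇒ ΔT = -23.31°C; T = 11.99°C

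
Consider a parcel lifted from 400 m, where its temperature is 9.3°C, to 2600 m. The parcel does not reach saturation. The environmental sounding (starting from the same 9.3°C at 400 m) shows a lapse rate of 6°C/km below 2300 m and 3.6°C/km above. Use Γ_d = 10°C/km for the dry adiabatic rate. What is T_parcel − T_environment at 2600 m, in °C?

Parcel:
  Dry to 2600 m: -10 × 2.2 km = -22°C, so T = -12.7°C.
Environment:
  Environment, lower layer to 2300 m: -6 × 1.9 km = -11.4°C, so T = -2.1°C.
  Environment, upper layer to 2600 m: -3.6 × 0.3 km = -1.08°C, so T = -3.18°C.
T_parcel − T_env = -12.7 − (-3.18) = -9.52°C

-9.52°C (parcel cooler than environment)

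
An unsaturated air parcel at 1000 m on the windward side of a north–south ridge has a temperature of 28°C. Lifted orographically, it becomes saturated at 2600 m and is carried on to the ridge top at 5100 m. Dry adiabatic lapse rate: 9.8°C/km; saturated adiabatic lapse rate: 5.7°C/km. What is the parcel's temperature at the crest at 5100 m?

1000 → 2600 m (dry, 9.8°C/km): ΔT = -9.8 × 1.6 = -15.68°C → T = 12.32°C
2600 → 5100 m (saturated, 5.7°C/km): ΔT = -5.7 × 2.5 = -14.25°C → T = -1.93°C

-1.93°C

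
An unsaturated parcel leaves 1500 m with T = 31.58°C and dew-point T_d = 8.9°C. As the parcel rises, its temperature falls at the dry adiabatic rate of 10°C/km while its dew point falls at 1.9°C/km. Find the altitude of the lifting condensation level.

T and T_d converge at 10 − 1.9 = 8.1°C per km
Height above start = (31.58 − 8.9) / 8.1 = 2.8 km
LCL altitude = 1500 m + 2800 m = 4300 m

4300 m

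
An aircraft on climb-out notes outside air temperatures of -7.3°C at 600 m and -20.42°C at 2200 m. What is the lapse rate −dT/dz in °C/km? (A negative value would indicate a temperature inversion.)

Γ = −ΔT/Δz = (-7.3 − (-20.42)) / (2200 − 600) m
  = 13.12°C / 1.6 km = 8.2°C/km

8.2°C/km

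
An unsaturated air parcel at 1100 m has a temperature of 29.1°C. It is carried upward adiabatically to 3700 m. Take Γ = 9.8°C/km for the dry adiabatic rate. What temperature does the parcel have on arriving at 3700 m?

Dry adiabatic to 3700 m: -9.8 × 2.6 km = -25.48°C, so T = 3.62°C.

3.62°C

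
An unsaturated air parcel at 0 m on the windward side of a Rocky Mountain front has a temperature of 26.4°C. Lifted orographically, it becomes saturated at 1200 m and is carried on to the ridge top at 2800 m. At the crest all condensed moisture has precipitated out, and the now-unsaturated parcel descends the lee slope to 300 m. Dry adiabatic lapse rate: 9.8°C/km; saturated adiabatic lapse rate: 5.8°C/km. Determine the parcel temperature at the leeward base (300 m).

29.86°C

0–1200 m, dry: Δz = 1.2 km ⇒ ΔT = -11.76°C; T = 14.64°C
1200–2800 m, saturated: Δz = 1.6 km ⇒ ΔT = -9.28°C; T = 5.36°C
2800–300 m, dry descent: Δz = 2.5 km ⇒ ΔT = +24.5°C; T = 29.86°C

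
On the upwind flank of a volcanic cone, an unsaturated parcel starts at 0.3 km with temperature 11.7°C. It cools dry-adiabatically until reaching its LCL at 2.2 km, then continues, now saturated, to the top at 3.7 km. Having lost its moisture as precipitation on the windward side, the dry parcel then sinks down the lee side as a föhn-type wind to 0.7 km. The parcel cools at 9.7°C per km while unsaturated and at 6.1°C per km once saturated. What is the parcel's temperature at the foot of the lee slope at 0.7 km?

300 → 2200 m (dry, 9.7°C/km): ΔT = -9.7 × 1.9 = -18.43°C → T = -6.73°C
2200 → 3700 m (saturated, 6.1°C/km): ΔT = -6.1 × 1.5 = -9.15°C → T = -15.88°C
3700 → 700 m (dry descent, 9.7°C/km): ΔT = +9.7 × 3 = +29.1°C → T = 13.22°C

13.22°C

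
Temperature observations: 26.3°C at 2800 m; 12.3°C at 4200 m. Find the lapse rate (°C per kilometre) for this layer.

10°C/km

Γ = −ΔT/Δz = (26.3 − 12.3) / (4200 − 2800) m
  = 14°C / 1.4 km = 10°C/km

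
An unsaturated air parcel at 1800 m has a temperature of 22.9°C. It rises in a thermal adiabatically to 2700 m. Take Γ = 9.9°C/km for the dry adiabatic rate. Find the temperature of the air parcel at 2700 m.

13.99°C

1800 → 2700 m (dry adiabatic, 9.9°C/km): ΔT = -9.9 × 0.9 = -8.91°C → T = 13.99°C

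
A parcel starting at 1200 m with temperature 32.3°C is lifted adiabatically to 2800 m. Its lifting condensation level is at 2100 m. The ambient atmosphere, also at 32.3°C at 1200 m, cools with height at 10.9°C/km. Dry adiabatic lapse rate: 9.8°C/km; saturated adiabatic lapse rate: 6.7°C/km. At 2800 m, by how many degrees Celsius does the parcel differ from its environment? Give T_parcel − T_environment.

+3.93°C (parcel warmer than environment)

Parcel:
  1200 → 2100 m (dry, 9.8°C/km): ΔT = -9.8 × 0.9 = -8.82°C → T = 23.48°C
  2100 → 2800 m (saturated, 6.7°C/km): ΔT = -6.7 × 0.7 = -4.69°C → T = 18.79°C
Environment:
  1200 → 2800 m (environment, 10.9°C/km): ΔT = -10.9 × 1.6 = -17.44°C → T = 14.86°C
T_parcel − T_env = 18.79 − 14.86 = +3.93°C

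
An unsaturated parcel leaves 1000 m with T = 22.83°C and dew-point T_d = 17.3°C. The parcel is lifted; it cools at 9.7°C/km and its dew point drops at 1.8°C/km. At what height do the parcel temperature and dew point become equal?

T and T_d converge at 9.7 − 1.8 = 7.9°C per km
Height above start = (22.83 − 17.3) / 7.9 = 0.7 km
LCL altitude = 1000 m + 700 m = 1700 m

1700 m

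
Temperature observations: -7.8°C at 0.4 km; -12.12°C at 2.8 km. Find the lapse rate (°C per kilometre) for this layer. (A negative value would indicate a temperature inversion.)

Γ = −ΔT/Δz = (-7.8 − (-12.12)) / (2800 − 400) m
  = 4.32°C / 2.4 km = 1.8°C/km

1.8°C/km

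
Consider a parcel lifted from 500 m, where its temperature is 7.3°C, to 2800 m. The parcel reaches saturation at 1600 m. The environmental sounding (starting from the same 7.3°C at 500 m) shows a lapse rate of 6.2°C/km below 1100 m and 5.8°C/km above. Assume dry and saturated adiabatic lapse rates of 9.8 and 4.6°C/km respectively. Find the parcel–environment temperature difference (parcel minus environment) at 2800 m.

-2.72°C (parcel cooler than environment)

Parcel:
  500–1600 m, dry: Δz = 1.1 km ⇒ ΔT = -10.78°C; T = -3.48°C
  1600–2800 m, saturated: Δz = 1.2 km ⇒ ΔT = -5.52°C; T = -9°C
Environment:
  500–1100 m, environment, lower layer: Δz = 0.6 km ⇒ ΔT = -3.72°C; T = 3.58°C
  1100–2800 m, environment, upper layer: Δz = 1.7 km ⇒ ΔT = -9.86°C; T = -6.28°C
T_parcel − T_env = -9 − (-6.28) = -2.72°C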